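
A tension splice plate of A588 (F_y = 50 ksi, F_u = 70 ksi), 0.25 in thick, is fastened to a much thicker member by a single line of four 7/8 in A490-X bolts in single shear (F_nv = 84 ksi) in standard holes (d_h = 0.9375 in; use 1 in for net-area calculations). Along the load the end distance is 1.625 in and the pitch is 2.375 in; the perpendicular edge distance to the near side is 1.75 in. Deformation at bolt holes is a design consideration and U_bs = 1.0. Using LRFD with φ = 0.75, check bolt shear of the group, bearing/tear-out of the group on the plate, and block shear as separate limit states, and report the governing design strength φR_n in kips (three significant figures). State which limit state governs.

Bolt shear: A_b = π·0.875²/4 = 0.6013 in²; R_n = 84 × 0.6013 × 4 × 1 = 202 kips → 0.75 × 202 = 152 kips.
Bearing: edge l_c = 1.156, r_n = 24.28 kips; interior l_c = 1.438, r_n = 30.19 kips; R_n = 24.28 + 3·30.19 = 114.8 kips → 86.1 kips.
Block shear: A_gv = 2.188, A_nv = 1.312, A_nt = 0.3125 in²; R_n = min(0.6F_uA_nv, 0.6F_yA_gv) + U_bs·F_u·A_nt = 77 kips → 57.8 kips.
Block shear governs: 57.8 kips.

57.8 kips (block shear governs)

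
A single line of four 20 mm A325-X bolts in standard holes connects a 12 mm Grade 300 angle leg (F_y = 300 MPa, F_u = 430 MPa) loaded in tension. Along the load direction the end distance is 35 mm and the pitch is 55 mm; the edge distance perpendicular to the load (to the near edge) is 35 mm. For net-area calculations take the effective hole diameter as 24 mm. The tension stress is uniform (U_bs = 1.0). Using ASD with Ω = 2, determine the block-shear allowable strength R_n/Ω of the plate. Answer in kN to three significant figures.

239 kN

Shear plane L_v = 35 + 3·55 = 200 mm; A_gv = 200 × 12 = 2400 mm².
A_nv = (200 − 3.5·24) × 12 = 1392 mm².
A_nt = (35 − 0.5·24) × 12 = 276 mm².
0.6 F_u A_nv = 359.1 kN; 0.6 F_y A_gv = 432 kN → shear rupture governs the shear term.
R_n = 359.1 + 1.0 × 430 × 276 / 1000 = 477.8 kN.
Allowable strength R_n/Ω = 477.8 / 2 = 239 kN.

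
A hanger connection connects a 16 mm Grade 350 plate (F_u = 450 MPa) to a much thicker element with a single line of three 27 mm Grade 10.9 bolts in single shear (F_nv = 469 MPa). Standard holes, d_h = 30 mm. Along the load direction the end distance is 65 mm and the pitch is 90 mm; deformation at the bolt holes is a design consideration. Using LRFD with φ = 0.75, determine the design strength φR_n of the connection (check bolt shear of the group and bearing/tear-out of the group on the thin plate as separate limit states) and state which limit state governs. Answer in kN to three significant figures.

Bolt shear: A_b = π·27²/4 = 572.6 mm²; R_n = 469 × 572.6 × 3 × 1 / 1000 = 805.6 kN → 0.75 × 805.6 = 604 kN.
Bearing (1.2 l_c t F_u ≤ 2.4 d t F_u): upper limit = 2.4·27·16·450 / 1000 = 466.6 kN.
  Edge l_c = 65 − 30/2 = 50 → r_n = 432 kN; interior l_c = 90 − 30 = 60 → r_n = 466.6 kN.
  R_n,bearing = 1·432 + 2·466.6 = 1365 kN → 0.75 × 1365 = 1020 kN.
Bolt shear governs: 604 kN.

604 kN (bolt shear governs)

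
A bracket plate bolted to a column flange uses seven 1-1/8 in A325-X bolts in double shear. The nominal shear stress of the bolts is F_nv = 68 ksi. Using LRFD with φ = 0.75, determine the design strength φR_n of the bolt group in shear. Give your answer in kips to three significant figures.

710 kips

A_b = π × 1.125² / 4 = 0.994 in².
R_n = F_nv · A_b · n · n_s = 68 × 0.994 × 7 × 2 = 946.3 kips.
Design strength φR_n = 0.75 × 946.3 = 710 kips.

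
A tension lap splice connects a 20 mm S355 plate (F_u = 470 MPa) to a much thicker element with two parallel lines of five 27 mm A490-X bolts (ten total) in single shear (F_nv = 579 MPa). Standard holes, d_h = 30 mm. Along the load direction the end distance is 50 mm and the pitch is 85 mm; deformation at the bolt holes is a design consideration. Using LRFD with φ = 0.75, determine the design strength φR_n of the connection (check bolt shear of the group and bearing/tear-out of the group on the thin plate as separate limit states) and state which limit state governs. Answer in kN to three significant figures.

2490 kN (bolt shear governs)

Bolt shear: A_b = π·27²/4 = 572.6 mm²; R_n = 579 × 572.6 × 10 × 1 / 1000 = 3315 kN → 0.75 × 3315 = 2490 kN.
Bearing (1.2 l_c t F_u ≤ 2.4 d t F_u): upper limit = 2.4·27·20·470 / 1000 = 609.1 kN.
  Edge l_c = 50 − 30/2 = 35 → r_n = 394.8 kN; interior l_c = 85 − 30 = 55 → r_n = 609.1 kN.
  R_n,bearing = 2·394.8 + 8·609.1 = 5663 kN → 0.75 × 5663 = 4250 kN.
Bolt shear governs: 2490 kN.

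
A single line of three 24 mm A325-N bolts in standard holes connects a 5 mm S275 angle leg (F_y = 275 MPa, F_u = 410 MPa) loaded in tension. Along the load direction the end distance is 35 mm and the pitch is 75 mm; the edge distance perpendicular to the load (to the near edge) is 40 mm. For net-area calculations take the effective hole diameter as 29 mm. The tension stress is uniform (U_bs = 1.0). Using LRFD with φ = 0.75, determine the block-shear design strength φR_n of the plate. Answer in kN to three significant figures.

Shear plane L_v = 35 + 2·75 = 185 mm; A_gv = 185 × 5 = 925 mm².
A_nv = (185 − 2.5·29) × 5 = 562.5 mm².
A_nt = (40 − 0.5·29) × 5 = 127.5 mm².
0.6 F_u A_nv = 138.4 kN; 0.6 F_y A_gv = 152.6 kN → shear rupture governs the shear term.
R_n = 138.4 + 1.0 × 410 × 127.5 / 1000 = 190.7 kN.
Design strength φR_n = 0.75 × 190.7 = 143 kN.

143 kN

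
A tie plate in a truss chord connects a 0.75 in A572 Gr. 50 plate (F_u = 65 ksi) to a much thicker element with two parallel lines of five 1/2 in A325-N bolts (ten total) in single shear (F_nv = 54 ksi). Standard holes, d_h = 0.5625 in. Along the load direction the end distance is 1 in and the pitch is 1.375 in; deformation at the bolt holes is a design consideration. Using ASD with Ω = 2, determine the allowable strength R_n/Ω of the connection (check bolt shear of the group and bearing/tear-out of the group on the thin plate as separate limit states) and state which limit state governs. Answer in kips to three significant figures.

Bolt shear: A_b = π·0.5²/4 = 0.1963 in²; R_n = 54 × 0.1963 × 10 × 1 = 106 kips → 106 / 2 = 53 kips.
Bearing (1.2 l_c t F_u ≤ 2.4 d t F_u): upper limit = 2.4·0.5·0.75·65 = 58.5 kips.
  Edge l_c = 1 − 0.5625/2 = 0.7188 → r_n = 42.05 kips; interior l_c = 1.375 − 0.5625 = 0.8125 → r_n = 47.53 kips.
  R_n,bearing = 2·42.05 + 8·47.53 = 464.3 kips → 464.3 / 2 = 232 kips.
Bolt shear governs: 53 kips.

53 kips (bolt shear governs)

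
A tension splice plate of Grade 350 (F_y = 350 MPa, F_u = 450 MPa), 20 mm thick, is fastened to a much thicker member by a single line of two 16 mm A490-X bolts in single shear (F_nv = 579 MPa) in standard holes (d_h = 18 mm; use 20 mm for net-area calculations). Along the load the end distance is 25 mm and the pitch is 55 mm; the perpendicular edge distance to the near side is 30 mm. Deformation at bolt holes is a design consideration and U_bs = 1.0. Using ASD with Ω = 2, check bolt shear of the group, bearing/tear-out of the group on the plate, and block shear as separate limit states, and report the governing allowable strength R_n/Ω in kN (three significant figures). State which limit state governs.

116 kN (bolt shear governs)

Bolt shear: A_b = π·16²/4 = 201.1 mm²; R_n = 579 × 201.1 × 2 × 1 / 1000 = 232.8 kN → 232.8 / 2 = 116 kN.
Bearing: edge l_c = 16, r_n = 172.8 kN; interior l_c = 37, r_n = 345.6 kN; R_n = 172.8 + 1·345.6 = 518.4 kN → 259 kN.
Block shear: A_gv = 1600, A_nv = 1000, A_nt = 400 mm²; R_n = min(0.6F_uA_nv, 0.6F_yA_gv) + U_bs·F_u·A_nt = 450 kN → 225 kN.
Bolt shear governs: 116 kN.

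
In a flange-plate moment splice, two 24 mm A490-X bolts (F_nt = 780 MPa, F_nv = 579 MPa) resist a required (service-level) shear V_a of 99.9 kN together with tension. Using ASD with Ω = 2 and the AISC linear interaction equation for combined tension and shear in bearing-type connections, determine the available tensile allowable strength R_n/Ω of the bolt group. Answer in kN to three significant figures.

A_b = π·24²/4 = 452.4 mm²; f_rv = 99.9 × 1000 / (2 × 452.4) = 110.4 MPa.
F'_nt = 1.3 F_nt − (Ω F_nt / F_nv) f_rv = 1.3·780 − (2·780/579)·110.4 = 716.5 MPa, capped at F_nt → F'_nt = 716.5 MPa.
R_n = F'_nt · A_b · n = 716.5 × 452.4 × 2 / 1000 = 648.3 kN.
Allowable strength R_n/Ω = 648.3 / 2 = 324 kN.

324 kN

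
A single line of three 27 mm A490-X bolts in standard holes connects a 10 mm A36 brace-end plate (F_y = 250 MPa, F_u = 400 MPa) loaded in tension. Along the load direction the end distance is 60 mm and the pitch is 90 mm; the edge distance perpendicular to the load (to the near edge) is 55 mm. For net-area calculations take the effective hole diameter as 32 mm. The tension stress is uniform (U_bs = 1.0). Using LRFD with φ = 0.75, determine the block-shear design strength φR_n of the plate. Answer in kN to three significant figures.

387 kN

Shear plane L_v = 60 + 2·90 = 240 mm; A_gv = 240 × 10 = 2400 mm².
A_nv = (240 − 2.5·32) × 10 = 1600 mm².
A_nt = (55 − 0.5·32) × 10 = 390 mm².
0.6 F_u A_nv = 384 kN; 0.6 F_y A_gv = 360 kN → shear yielding governs the shear term.
R_n = 360 + 1.0 × 400 × 390 / 1000 = 516 kN.
Design strength φR_n = 0.75 × 516 = 387 kN.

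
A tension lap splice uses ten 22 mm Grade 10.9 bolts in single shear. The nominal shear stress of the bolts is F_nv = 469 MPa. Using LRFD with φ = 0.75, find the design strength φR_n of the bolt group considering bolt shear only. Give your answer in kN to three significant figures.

1340 kN

A_b = π × 22² / 4 = 380.1 mm².
R_n = F_nv · A_b · n · n_s = 469 × 380.1 × 10 × 1 / 1000 = 1783 kN.
Design strength φR_n = 0.75 × 1783 = 1340 kN.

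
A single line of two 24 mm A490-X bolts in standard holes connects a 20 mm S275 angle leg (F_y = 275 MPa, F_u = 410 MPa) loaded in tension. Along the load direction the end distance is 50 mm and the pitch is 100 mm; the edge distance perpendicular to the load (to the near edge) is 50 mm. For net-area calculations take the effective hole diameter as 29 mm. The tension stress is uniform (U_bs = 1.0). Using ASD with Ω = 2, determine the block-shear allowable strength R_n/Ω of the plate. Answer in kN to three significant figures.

Shear plane L_v = 50 + 1·100 = 150 mm; A_gv = 150 × 20 = 3000 mm².
A_nv = (150 − 1.5·29) × 20 = 2130 mm².
A_nt = (50 − 0.5·29) × 20 = 710 mm².
0.6 F_u A_nv = 524 kN; 0.6 F_y A_gv = 495 kN → shear yielding governs the shear term.
R_n = 495 + 1.0 × 410 × 710 / 1000 = 786.1 kN.
Allowable strength R_n/Ω = 786.1 / 2 = 393 kN.

393 kN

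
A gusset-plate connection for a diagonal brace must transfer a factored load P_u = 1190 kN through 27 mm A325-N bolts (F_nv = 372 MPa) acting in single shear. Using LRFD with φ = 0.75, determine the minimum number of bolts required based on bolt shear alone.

A_b = π·27²/4 = 572.6 mm².
Per-bolt design strength φR_n = 0.75 × 372 × 572.6 × 1 / 1000 = 159.7 kN.
n ≥ 1190 / 159.7 = 7.449 → use 8 bolts.

8 bolts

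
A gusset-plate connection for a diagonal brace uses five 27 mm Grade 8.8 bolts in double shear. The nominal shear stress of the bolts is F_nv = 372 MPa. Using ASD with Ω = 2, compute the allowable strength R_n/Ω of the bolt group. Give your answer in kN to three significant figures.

A_b = π × 27² / 4 = 572.6 mm².
R_n = F_nv · A_b · n · n_s = 372 × 572.6 × 5 × 2 / 1000 = 2130 kN.
Allowable strength R_n/Ω = 2130 / 2 = 1060 kN.

1060 kN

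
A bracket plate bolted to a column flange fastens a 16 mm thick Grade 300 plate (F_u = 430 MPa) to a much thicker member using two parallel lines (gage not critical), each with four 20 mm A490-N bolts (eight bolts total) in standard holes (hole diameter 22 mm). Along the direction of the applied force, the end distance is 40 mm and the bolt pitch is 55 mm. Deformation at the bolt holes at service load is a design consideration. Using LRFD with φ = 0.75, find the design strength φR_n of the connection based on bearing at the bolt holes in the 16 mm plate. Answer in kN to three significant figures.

1590 kN

Per bolt r_n = 1.2 l_c t F_u ≤ 2.4 d t F_u; upper limit = 2.4 × 20 × 16 × 430 / 1000 = 330.2 kN.
Edge bolt: l_c = 40 − 22/2 = 29 mm → 1.2 × 29 × 16 × 430 / 1000 = 239.4 → r_n = 239.4 kN.
Interior bolts: l_c = 55 − 22 = 33 mm → 1.2 × 33 × 16 × 430 / 1000 = 272.4 → r_n = 272.4 kN.
R_n = 2 × 239.4 + 6 × 272.4 = 2114 kN.
Design strength φR_n = 0.75 × 2114 = 1590 kN.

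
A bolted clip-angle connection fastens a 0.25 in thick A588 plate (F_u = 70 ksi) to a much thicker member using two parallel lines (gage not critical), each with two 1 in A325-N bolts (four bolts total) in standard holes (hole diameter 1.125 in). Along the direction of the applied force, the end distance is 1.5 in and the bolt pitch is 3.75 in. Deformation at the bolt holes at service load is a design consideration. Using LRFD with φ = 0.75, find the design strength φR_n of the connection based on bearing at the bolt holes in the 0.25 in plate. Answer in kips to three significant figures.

92.5 kips

Per bolt r_n = 1.2 l_c t F_u ≤ 2.4 d t F_u; upper limit = 2.4 × 1 × 0.25 × 70 = 42 kips.
Edge bolt: l_c = 1.5 − 1.125/2 = 0.9375 in → 1.2 × 0.9375 × 0.25 × 70 = 19.69 → r_n = 19.69 kips.
Interior bolts: l_c = 3.75 − 1.125 = 2.625 in → 1.2 × 2.625 × 0.25 × 70 = 55.12 → r_n = 42 kips.
R_n = 2 × 19.69 + 2 × 42 = 123.4 kips.
Design strength φR_n = 0.75 × 123.4 = 92.5 kips.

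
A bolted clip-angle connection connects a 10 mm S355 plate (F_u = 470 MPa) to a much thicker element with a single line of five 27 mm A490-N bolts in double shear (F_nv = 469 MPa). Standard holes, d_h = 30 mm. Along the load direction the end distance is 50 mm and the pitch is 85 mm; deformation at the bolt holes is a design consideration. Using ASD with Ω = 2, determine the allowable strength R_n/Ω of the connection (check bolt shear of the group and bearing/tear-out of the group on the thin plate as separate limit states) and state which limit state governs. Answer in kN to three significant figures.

Bolt shear: A_b = π·27²/4 = 572.6 mm²; R_n = 469 × 572.6 × 5 × 2 / 1000 = 2685 kN → 2685 / 2 = 1340 kN.
Bearing (1.2 l_c t F_u ≤ 2.4 d t F_u): upper limit = 2.4·27·10·470 / 1000 = 304.6 kN.
  Edge l_c = 50 − 30/2 = 35 → r_n = 197.4 kN; interior l_c = 85 − 30 = 55 → r_n = 304.6 kN.
  R_n,bearing = 1·197.4 + 4·304.6 = 1416 kN → 1416 / 2 = 708 kN.
Bearing governs: 708 kN.

708 kN (bearing governs)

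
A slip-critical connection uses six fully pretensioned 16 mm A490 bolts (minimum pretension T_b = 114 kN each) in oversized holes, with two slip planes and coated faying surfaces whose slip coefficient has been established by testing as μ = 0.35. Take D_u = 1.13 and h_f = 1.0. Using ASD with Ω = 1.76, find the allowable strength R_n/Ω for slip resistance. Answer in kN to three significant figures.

307 kN

R_n = μ · D_u · h_f · T_b · n_s · n_b = 0.35 × 1.13 × 1.0 × 114 × 2 × 6 = 541 kN.
Allowable strength R_n/Ω = 541 / 1.76 = 307 kN.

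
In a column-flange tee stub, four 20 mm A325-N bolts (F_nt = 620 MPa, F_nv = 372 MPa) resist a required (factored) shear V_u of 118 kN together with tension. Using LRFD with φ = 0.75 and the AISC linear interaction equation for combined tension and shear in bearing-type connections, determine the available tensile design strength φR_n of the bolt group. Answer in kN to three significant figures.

563 kN

A_b = π·20²/4 = 314.2 mm²; f_rv = 118 × 1000 / (4 × 314.2) = 93.9 MPa.
F'_nt = 1.3 F_nt − (F_nt / φF_nv) f_rv = 1.3·620 − (620/(0.75·372))·93.9 = 597.3 MPa, capped at F_nt → F'_nt = 597.3 MPa.
R_n = F'_nt · A_b · n = 597.3 × 314.2 × 4 / 1000 = 750.6 kN.
Design strength φR_n = 0.75 × 750.6 = 563 kN.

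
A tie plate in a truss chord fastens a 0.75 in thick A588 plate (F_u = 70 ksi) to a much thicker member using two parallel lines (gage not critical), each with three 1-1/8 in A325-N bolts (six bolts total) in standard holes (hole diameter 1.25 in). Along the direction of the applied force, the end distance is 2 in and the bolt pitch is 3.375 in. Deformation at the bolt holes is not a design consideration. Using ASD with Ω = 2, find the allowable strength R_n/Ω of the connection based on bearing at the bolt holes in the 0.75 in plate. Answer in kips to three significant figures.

Per bolt r_n = 1.5 l_c t F_u ≤ 3.0 d t F_u; upper limit = 3.0 × 1.125 × 0.75 × 70 = 177.2 kips.
Edge bolt: l_c = 2 − 1.25/2 = 1.375 in → 1.5 × 1.375 × 0.75 × 70 = 108.3 → r_n = 108.3 kips.
Interior bolts: l_c = 3.375 − 1.25 = 2.125 in → 1.5 × 2.125 × 0.75 × 70 = 167.3 → r_n = 167.3 kips.
R_n = 2 × 108.3 + 4 × 167.3 = 885.9 kips.
Allowable strength R_n/Ω = 885.9 / 2 = 443 kips.

443 kips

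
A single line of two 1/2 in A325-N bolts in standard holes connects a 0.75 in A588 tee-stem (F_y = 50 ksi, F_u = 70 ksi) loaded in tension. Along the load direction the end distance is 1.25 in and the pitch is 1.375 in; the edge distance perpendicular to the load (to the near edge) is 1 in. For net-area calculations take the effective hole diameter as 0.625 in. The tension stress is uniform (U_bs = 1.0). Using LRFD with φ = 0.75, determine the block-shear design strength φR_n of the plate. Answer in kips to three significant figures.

66.9 kips

Shear plane L_v = 1.25 + 1·1.375 = 2.625 in; A_gv = 2.625 × 0.75 = 1.969 in².
A_nv = (2.625 − 1.5·0.625) × 0.75 = 1.266 in².
A_nt = (1 − 0.5·0.625) × 0.75 = 0.5156 in².
0.6 F_u A_nv = 53.16 kips; 0.6 F_y A_gv = 59.06 kips → shear rupture governs the shear term.
R_n = 53.16 + 1.0 × 70 × 0.5156 = 89.25 kips.
Design strength φR_n = 0.75 × 89.25 = 66.9 kips.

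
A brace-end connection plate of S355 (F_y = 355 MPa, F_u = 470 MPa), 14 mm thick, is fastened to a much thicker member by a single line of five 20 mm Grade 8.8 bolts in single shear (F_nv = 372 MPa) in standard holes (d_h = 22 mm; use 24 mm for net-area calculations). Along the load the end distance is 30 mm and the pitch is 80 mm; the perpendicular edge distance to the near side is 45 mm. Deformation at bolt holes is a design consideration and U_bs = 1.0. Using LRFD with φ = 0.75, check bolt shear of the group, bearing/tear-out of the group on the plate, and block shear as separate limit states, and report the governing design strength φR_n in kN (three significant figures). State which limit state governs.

438 kN (bolt shear governs)

Bolt shear: A_b = π·20²/4 = 314.2 mm²; R_n = 372 × 314.2 × 5 × 1 / 1000 = 584.3 kN → 0.75 × 584.3 = 438 kN.
Bearing: edge l_c = 19, r_n = 150 kN; interior l_c = 58, r_n = 315.8 kN; R_n = 150 + 4·315.8 = 1413 kN → 1060 kN.
Block shear: A_gv = 4900, A_nv = 3388, A_nt = 462 mm²; R_n = min(0.6F_uA_nv, 0.6F_yA_gv) + U_bs·F_u·A_nt = 1173 kN → 879 kN.
Bolt shear governs: 438 kN.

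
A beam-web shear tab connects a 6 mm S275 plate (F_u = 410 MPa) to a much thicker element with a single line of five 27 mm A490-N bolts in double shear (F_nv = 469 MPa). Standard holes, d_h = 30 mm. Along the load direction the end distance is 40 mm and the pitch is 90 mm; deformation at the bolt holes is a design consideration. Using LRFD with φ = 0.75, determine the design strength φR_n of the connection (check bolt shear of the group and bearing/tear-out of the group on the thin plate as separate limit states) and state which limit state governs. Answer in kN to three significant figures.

534 kN (bearing governs)

Bolt shear: A_b = π·27²/4 = 572.6 mm²; R_n = 469 × 572.6 × 5 × 2 / 1000 = 2685 kN → 0.75 × 2685 = 2010 kN.
Bearing (1.2 l_c t F_u ≤ 2.4 d t F_u): upper limit = 2.4·27·6·410 / 1000 = 159.4 kN.
  Edge l_c = 40 − 30/2 = 25 → r_n = 73.8 kN; interior l_c = 90 − 30 = 60 → r_n = 159.4 kN.
  R_n,bearing = 1·73.8 + 4·159.4 = 711.4 kN → 0.75 × 711.4 = 534 kN.
Bearing governs: 534 kN.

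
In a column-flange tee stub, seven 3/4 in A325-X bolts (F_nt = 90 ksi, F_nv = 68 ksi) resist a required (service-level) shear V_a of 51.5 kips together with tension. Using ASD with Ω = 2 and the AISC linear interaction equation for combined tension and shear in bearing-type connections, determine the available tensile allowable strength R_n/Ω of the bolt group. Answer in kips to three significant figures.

113 kips

A_b = π·0.75²/4 = 0.4418 in²; f_rv = 51.5 / (7 × 0.4418) = 16.65 ksi.
F'_nt = 1.3 F_nt − (Ω F_nt / F_nv) f_rv = 1.3·90 − (2·90/68)·16.65 = 72.92 ksi, capped at F_nt → F'_nt = 72.92 ksi.
R_n = F'_nt · A_b · n = 72.92 × 0.4418 × 7 = 225.5 kips.
Allowable strength R_n/Ω = 225.5 / 2 = 113 kips.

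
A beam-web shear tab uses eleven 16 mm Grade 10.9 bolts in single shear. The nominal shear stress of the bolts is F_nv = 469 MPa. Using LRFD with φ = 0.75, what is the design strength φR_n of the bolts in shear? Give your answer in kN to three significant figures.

778 kN

A_b = π × 16² / 4 = 201.1 mm².
R_n = F_nv · A_b · n · n_s = 469 × 201.1 × 11 × 1 / 1000 = 1037 kN.
Design strength φR_n = 0.75 × 1037 = 778 kN.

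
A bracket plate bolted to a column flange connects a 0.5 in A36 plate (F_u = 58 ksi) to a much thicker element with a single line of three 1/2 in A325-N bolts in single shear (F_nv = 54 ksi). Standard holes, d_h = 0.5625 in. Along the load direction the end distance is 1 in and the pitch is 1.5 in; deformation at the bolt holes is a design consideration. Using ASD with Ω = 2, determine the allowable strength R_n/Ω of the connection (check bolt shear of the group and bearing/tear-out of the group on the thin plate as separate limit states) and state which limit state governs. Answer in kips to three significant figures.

15.9 kips (bolt shear governs)

Bolt shear: A_b = π·0.5²/4 = 0.1963 in²; R_n = 54 × 0.1963 × 3 × 1 = 31.81 kips → 31.81 / 2 = 15.9 kips.
Bearing (1.2 l_c t F_u ≤ 2.4 d t F_u): upper limit = 2.4·0.5·0.5·58 = 34.8 kips.
  Edge l_c = 1 − 0.5625/2 = 0.7188 → r_n = 25.01 kips; interior l_c = 1.5 − 0.5625 = 0.9375 → r_n = 32.62 kips.
  R_n,bearing = 1·25.01 + 2·32.62 = 90.26 kips → 90.26 / 2 = 45.1 kips.
Bolt shear governs: 15.9 kips.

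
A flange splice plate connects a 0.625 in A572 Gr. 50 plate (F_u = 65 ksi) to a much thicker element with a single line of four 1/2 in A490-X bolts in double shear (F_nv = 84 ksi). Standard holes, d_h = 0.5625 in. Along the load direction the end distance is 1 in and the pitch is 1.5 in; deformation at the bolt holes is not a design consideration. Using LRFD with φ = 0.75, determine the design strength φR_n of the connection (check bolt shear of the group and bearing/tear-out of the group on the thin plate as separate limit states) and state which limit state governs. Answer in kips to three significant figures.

Bolt shear: A_b = π·0.5²/4 = 0.1963 in²; R_n = 84 × 0.1963 × 4 × 2 = 131.9 kips → 0.75 × 131.9 = 99 kips.
Bearing (1.5 l_c t F_u ≤ 3.0 d t F_u): upper limit = 3.0·0.5·0.625·65 = 60.94 kips.
  Edge l_c = 1 − 0.5625/2 = 0.7188 → r_n = 43.8 kips; interior l_c = 1.5 − 0.5625 = 0.9375 → r_n = 57.13 kips.
  R_n,bearing = 1·43.8 + 3·57.13 = 215.2 kips → 0.75 × 215.2 = 161 kips.
Bolt shear governs: 99 kips.

99 kips (bolt shear governs)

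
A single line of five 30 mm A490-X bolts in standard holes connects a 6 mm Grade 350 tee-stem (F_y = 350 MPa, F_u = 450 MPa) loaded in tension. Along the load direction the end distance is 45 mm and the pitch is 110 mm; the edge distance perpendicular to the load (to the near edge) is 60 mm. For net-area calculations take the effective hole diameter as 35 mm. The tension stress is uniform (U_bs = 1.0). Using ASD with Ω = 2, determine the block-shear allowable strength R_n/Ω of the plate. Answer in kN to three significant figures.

Shear plane L_v = 45 + 4·110 = 485 mm; A_gv = 485 × 6 = 2910 mm².
A_nv = (485 − 4.5·35) × 6 = 1965 mm².
A_nt = (60 − 0.5·35) × 6 = 255 mm².
0.6 F_u A_nv = 530.5 kN; 0.6 F_y A_gv = 611.1 kN → shear rupture governs the shear term.
R_n = 530.5 + 1.0 × 450 × 255 / 1000 = 645.3 kN.
Allowable strength R_n/Ω = 645.3 / 2 = 323 kN.

323 kN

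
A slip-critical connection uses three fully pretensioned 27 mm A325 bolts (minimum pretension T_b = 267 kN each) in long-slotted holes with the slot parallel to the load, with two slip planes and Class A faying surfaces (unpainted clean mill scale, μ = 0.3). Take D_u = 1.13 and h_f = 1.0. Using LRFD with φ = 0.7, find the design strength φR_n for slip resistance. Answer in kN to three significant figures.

380 kN

R_n = μ · D_u · h_f · T_b · n_s · n_b = 0.3 × 1.13 × 1.0 × 267 × 2 × 3 = 543.1 kN.
Design strength φR_n = 0.7 × 543.1 = 380 kN.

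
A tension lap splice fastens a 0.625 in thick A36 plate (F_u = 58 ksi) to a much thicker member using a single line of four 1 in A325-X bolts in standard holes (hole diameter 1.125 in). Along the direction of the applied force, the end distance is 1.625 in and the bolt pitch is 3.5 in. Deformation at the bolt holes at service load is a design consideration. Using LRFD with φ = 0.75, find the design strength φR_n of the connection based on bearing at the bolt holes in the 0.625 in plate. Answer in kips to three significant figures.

Per bolt r_n = 1.2 l_c t F_u ≤ 2.4 d t F_u; upper limit = 2.4 × 1 × 0.625 × 58 = 87 kips.
Edge bolt: l_c = 1.625 − 1.125/2 = 1.062 in → 1.2 × 1.062 × 0.625 × 58 = 46.22 → r_n = 46.22 kips.
Interior bolts: l_c = 3.5 − 1.125 = 2.375 in → 1.2 × 2.375 × 0.625 × 58 = 103.3 → r_n = 87 kips.
R_n = 1 × 46.22 + 3 × 87 = 307.2 kips.
Design strength φR_n = 0.75 × 307.2 = 230 kips.

230 kips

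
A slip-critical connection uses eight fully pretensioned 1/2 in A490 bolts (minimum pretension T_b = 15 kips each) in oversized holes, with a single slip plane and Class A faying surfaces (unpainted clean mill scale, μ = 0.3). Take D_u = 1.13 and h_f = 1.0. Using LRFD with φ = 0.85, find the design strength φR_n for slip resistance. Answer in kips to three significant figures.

R_n = μ · D_u · h_f · T_b · n_s · n_b = 0.3 × 1.13 × 1.0 × 15 × 1 × 8 = 40.68 kips.
Design strength φR_n = 0.85 × 40.68 = 34.6 kips.

34.6 kips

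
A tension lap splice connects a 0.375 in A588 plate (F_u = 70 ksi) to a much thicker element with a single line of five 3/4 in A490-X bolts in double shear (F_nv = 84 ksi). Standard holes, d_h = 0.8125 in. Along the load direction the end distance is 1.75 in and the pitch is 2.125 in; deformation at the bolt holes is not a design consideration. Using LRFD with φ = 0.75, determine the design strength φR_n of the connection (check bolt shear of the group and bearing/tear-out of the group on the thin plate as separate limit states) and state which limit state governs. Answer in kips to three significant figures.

195 kips (bearing governs)

Bolt shear: A_b = π·0.75²/4 = 0.4418 in²; R_n = 84 × 0.4418 × 5 × 2 = 371.1 kips → 0.75 × 371.1 = 278 kips.
Bearing (1.5 l_c t F_u ≤ 3.0 d t F_u): upper limit = 3.0·0.75·0.375·70 = 59.06 kips.
  Edge l_c = 1.75 − 0.8125/2 = 1.344 → r_n = 52.91 kips; interior l_c = 2.125 − 0.8125 = 1.312 → r_n = 51.68 kips.
  R_n,bearing = 1·52.91 + 4·51.68 = 259.6 kips → 0.75 × 259.6 = 195 kips.
Bearing governs: 195 kips.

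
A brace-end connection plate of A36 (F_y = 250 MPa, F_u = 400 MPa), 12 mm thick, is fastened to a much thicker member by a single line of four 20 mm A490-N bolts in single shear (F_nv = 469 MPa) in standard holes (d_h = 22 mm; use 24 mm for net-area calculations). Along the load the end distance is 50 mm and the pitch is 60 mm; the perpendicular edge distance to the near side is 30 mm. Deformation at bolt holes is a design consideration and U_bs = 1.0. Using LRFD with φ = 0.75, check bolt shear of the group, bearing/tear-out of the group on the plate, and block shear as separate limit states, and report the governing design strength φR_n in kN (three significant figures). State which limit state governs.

Bolt shear: A_b = π·20²/4 = 314.2 mm²; R_n = 469 × 314.2 × 4 × 1 / 1000 = 589.4 kN → 0.75 × 589.4 = 442 kN.
Bearing: edge l_c = 39, r_n = 224.6 kN; interior l_c = 38, r_n = 218.9 kN; R_n = 224.6 + 3·218.9 = 881.3 kN → 661 kN.
Block shear: A_gv = 2760, A_nv = 1752, A_nt = 216 mm²; R_n = min(0.6F_uA_nv, 0.6F_yA_gv) + U_bs·F_u·A_nt = 500.4 kN → 375 kN.
Block shear governs: 375 kN.

375 kN (block shear governs)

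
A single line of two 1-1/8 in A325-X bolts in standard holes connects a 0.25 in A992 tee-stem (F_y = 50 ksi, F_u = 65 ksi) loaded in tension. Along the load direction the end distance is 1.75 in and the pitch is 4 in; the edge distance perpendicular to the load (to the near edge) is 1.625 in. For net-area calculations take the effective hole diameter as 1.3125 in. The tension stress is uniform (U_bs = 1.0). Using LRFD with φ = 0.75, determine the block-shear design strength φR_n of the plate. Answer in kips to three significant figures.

39.5 kips

Shear plane L_v = 1.75 + 1·4 = 5.75 in; A_gv = 5.75 × 0.25 = 1.438 in².
A_nv = (5.75 − 1.5·1.3125) × 0.25 = 0.9453 in².
A_nt = (1.625 − 0.5·1.3125) × 0.25 = 0.2422 in².
0.6 F_u A_nv = 36.87 kips; 0.6 F_y A_gv = 43.12 kips → shear rupture governs the shear term.
R_n = 36.87 + 1.0 × 65 × 0.2422 = 52.61 kips.
Design strength φR_n = 0.75 × 52.61 = 39.5 kips.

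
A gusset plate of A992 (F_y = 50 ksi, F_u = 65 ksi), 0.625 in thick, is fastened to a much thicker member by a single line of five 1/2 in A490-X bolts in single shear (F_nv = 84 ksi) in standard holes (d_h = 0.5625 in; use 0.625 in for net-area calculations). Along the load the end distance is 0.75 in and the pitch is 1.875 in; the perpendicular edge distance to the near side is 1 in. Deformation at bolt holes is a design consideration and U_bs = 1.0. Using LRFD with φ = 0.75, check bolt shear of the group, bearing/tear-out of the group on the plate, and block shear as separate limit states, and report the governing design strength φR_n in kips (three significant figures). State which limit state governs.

Bolt shear: A_b = π·0.5²/4 = 0.1963 in²; R_n = 84 × 0.1963 × 5 × 1 = 82.47 kips → 0.75 × 82.47 = 61.9 kips.
Bearing: edge l_c = 0.4688, r_n = 22.85 kips; interior l_c = 1.312, r_n = 48.75 kips; R_n = 22.85 + 4·48.75 = 217.9 kips → 163 kips.
Block shear: A_gv = 5.156, A_nv = 3.398, A_nt = 0.4297 in²; R_n = min(0.6F_uA_nv, 0.6F_yA_gv) + U_bs·F_u·A_nt = 160.5 kips → 120 kips.
Bolt shear governs: 61.9 kips.

61.9 kips (bolt shear governs)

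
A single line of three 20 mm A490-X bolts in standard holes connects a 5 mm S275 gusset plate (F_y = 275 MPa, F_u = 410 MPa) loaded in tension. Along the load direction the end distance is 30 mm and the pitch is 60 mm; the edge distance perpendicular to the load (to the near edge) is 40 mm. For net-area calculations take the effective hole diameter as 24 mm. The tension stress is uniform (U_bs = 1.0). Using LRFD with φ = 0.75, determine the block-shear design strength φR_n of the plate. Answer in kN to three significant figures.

126 kN

Shear plane L_v = 30 + 2·60 = 150 mm; A_gv = 150 × 5 = 750 mm².
A_nv = (150 − 2.5·24) × 5 = 450 mm².
A_nt = (40 − 0.5·24) × 5 = 140 mm².
0.6 F_u A_nv = 110.7 kN; 0.6 F_y A_gv = 123.8 kN → shear rupture governs the shear term.
R_n = 110.7 + 1.0 × 410 × 140 / 1000 = 168.1 kN.
Design strength φR_n = 0.75 × 168.1 = 126 kN.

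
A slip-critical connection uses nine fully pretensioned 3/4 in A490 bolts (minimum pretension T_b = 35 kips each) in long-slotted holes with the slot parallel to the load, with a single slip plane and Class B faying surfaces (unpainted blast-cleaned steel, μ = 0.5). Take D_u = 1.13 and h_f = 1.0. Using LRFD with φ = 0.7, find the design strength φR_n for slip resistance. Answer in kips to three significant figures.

125 kips

R_n = μ · D_u · h_f · T_b · n_s · n_b = 0.5 × 1.13 × 1.0 × 35 × 1 × 9 = 178 kips.
Design strength φR_n = 0.7 × 178 = 125 kips.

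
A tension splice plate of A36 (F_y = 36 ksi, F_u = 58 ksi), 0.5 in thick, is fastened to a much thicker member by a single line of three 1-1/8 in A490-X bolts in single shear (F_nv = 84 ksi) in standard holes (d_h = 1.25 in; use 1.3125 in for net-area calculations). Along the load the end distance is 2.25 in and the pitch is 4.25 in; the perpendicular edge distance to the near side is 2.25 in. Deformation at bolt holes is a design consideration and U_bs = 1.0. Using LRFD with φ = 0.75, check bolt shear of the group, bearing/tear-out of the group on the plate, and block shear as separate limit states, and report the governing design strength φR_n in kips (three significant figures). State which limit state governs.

122 kips (block shear governs)

Bolt shear: A_b = π·1.125²/4 = 0.994 in²; R_n = 84 × 0.994 × 3 × 1 = 250.5 kips → 0.75 × 250.5 = 188 kips.
Bearing: edge l_c = 1.625, r_n = 56.55 kips; interior l_c = 3, r_n = 78.3 kips; R_n = 56.55 + 2·78.3 = 213.1 kips → 160 kips.
Block shear: A_gv = 5.375, A_nv = 3.734, A_nt = 0.7969 in²; R_n = min(0.6F_uA_nv, 0.6F_yA_gv) + U_bs·F_u·A_nt = 162.3 kips → 122 kips.
Block shear governs: 122 kips.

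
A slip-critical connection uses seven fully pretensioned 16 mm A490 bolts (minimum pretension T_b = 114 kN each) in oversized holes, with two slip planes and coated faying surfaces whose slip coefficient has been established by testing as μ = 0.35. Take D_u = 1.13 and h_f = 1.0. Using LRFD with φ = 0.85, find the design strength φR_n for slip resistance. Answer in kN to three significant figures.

R_n = μ · D_u · h_f · T_b · n_s · n_b = 0.35 × 1.13 × 1.0 × 114 × 2 × 7 = 631.2 kN.
Design strength φR_n = 0.85 × 631.2 = 537 kN.

537 kN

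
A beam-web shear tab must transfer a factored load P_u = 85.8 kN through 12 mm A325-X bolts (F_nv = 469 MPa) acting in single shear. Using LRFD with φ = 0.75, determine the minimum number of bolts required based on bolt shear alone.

A_b = π·12²/4 = 113.1 mm².
Per-bolt design strength φR_n = 0.75 × 469 × 113.1 × 1 / 1000 = 39.78 kN.
n ≥ 85.8 / 39.78 = 2.157 → use 3 bolts.

3 bolts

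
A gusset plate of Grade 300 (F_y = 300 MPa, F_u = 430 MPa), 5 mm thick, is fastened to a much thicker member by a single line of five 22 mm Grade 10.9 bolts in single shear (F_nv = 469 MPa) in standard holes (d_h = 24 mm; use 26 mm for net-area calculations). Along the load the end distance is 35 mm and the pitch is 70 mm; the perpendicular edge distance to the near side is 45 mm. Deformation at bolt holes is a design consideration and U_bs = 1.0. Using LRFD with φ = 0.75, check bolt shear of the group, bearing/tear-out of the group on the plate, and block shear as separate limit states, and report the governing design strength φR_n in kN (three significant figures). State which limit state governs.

243 kN (block shear governs)

Bolt shear: A_b = π·22²/4 = 380.1 mm²; R_n = 469 × 380.1 × 5 × 1 / 1000 = 891.4 kN → 0.75 × 891.4 = 669 kN.
Bearing: edge l_c = 23, r_n = 59.34 kN; interior l_c = 46, r_n = 113.5 kN; R_n = 59.34 + 4·113.5 = 513.4 kN → 385 kN.
Block shear: A_gv = 1575, A_nv = 990, A_nt = 160 mm²; R_n = min(0.6F_uA_nv, 0.6F_yA_gv) + U_bs·F_u·A_nt = 324.2 kN → 243 kN.
Block shear governs: 243 kN.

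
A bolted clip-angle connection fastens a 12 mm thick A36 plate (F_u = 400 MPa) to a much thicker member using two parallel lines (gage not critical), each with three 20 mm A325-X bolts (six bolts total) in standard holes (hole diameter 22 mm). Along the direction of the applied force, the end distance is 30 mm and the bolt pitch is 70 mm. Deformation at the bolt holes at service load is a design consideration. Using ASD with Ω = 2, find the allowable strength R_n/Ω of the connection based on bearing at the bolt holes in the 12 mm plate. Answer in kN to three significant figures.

570 kN

Per bolt r_n = 1.2 l_c t F_u ≤ 2.4 d t F_u; upper limit = 2.4 × 20 × 12 × 400 / 1000 = 230.4 kN.
Edge bolt: l_c = 30 − 22/2 = 19 mm → 1.2 × 19 × 12 × 400 / 1000 = 109.4 → r_n = 109.4 kN.
Interior bolts: l_c = 70 − 22 = 48 mm → 1.2 × 48 × 12 × 400 / 1000 = 276.5 → r_n = 230.4 kN.
R_n = 2 × 109.4 + 4 × 230.4 = 1140 kN.
Allowable strength R_n/Ω = 1140 / 2 = 570 kN.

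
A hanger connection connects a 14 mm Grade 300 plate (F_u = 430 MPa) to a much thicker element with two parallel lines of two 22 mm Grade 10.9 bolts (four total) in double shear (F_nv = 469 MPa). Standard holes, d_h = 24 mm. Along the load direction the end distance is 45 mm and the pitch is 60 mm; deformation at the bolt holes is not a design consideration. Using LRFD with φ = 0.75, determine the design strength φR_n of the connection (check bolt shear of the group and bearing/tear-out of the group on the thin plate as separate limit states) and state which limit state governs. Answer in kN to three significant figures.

Bolt shear: A_b = π·22²/4 = 380.1 mm²; R_n = 469 × 380.1 × 4 × 2 / 1000 = 1426 kN → 0.75 × 1426 = 1070 kN.
Bearing (1.5 l_c t F_u ≤ 3.0 d t F_u): upper limit = 3.0·22·14·430 / 1000 = 397.3 kN.
  Edge l_c = 45 − 24/2 = 33 → r_n = 298 kN; interior l_c = 60 − 24 = 36 → r_n = 325.1 kN.
  R_n,bearing = 2·298 + 2·325.1 = 1246 kN → 0.75 × 1246 = 935 kN.
Bearing governs: 935 kN.

935 kN (bearing governs)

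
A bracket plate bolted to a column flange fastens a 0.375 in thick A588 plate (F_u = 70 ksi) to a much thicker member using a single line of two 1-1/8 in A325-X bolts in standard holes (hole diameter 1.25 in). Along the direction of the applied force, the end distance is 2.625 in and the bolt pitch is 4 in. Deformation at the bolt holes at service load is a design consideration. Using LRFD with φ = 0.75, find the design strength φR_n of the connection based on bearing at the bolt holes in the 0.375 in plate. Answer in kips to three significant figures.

Per bolt r_n = 1.2 l_c t F_u ≤ 2.4 d t F_u; upper limit = 2.4 × 1.125 × 0.375 × 70 = 70.88 kips.
Edge bolt: l_c = 2.625 − 1.25/2 = 2 in → 1.2 × 2 × 0.375 × 70 = 63 → r_n = 63 kips.
Interior bolts: l_c = 4 − 1.25 = 2.75 in → 1.2 × 2.75 × 0.375 × 70 = 86.62 → r_n = 70.88 kips.
R_n = 1 × 63 + 1 × 70.88 = 133.9 kips.
Design strength φR_n = 0.75 × 133.9 = 100 kips.

100 kips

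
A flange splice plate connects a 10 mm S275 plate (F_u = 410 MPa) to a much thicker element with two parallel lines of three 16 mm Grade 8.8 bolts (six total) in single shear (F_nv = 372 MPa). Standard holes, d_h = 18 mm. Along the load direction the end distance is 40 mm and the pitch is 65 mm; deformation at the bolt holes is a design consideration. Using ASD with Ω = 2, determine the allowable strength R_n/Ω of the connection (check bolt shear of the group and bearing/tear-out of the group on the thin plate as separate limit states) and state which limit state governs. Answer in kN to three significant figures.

Bolt shear: A_b = π·16²/4 = 201.1 mm²; R_n = 372 × 201.1 × 6 × 1 / 1000 = 448.8 kN → 448.8 / 2 = 224 kN.
Bearing (1.2 l_c t F_u ≤ 2.4 d t F_u): upper limit = 2.4·16·10·410 / 1000 = 157.4 kN.
  Edge l_c = 40 − 18/2 = 31 → r_n = 152.5 kN; interior l_c = 65 − 18 = 47 → r_n = 157.4 kN.
  R_n,bearing = 2·152.5 + 4·157.4 = 934.8 kN → 934.8 / 2 = 467 kN.
Bolt shear governs: 224 kN.

224 kN (bolt shear governs)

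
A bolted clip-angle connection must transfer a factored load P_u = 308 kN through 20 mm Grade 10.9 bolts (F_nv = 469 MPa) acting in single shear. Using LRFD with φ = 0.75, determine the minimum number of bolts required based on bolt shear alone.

A_b = π·20²/4 = 314.2 mm².
Per-bolt design strength φR_n = 0.75 × 469 × 314.2 × 1 / 1000 = 110.5 kN.
n ≥ 308 / 110.5 = 2.787 → use 3 bolts.

3 bolts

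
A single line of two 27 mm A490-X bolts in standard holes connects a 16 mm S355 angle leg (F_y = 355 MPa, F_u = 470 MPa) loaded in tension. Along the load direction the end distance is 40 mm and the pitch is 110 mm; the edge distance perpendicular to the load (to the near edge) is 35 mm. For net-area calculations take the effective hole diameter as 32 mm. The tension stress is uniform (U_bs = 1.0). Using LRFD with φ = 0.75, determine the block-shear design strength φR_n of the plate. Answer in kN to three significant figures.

452 kN

Shear plane L_v = 40 + 1·110 = 150 mm; A_gv = 150 × 16 = 2400 mm².
A_nv = (150 − 1.5·32) × 16 = 1632 mm².
A_nt = (35 − 0.5·32) × 16 = 304 mm².
0.6 F_u A_nv = 460.2 kN; 0.6 F_y A_gv = 511.2 kN → shear rupture governs the shear term.
R_n = 460.2 + 1.0 × 470 × 304 / 1000 = 603.1 kN.
Design strength φR_n = 0.75 × 603.1 = 452 kN.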